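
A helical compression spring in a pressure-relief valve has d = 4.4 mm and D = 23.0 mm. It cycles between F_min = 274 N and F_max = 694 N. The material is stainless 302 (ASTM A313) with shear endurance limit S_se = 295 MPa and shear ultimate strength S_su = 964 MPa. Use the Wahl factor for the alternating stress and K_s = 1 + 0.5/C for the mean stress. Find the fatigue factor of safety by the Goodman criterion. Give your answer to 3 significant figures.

C = D/d = 23.0/4.4 = 5.2273; K_W = (4C−1)/(4C−4)+0.615/C = 1.2951; K_s = 1+0.5/C = 1.0957
F_a = (F_max−F_min)/2 = 210 N; F_m = (F_max+F_min)/2 = 484 N
τ_a = K_W·8F_aD/(πd³) = 1.2951 × 144.39 = 186.99 MPa
τ_m = K_s·8F_mD/(πd³) = 1.0957 × 332.78 = 364.61 MPa
Goodman: 1/n_f = τ_a/S_se + τ_m/S_su = 186.99/295 + 364.61/964 = 0.63387 + 0.37823 = 1.0121
n_f = 1/1.0121 = 0.988

0.988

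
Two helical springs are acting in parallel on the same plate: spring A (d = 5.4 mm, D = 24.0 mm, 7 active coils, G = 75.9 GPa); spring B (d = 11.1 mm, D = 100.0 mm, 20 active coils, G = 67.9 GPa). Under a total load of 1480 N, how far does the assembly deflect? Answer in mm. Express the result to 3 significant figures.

16.5 mm

k_A = Gd⁴/(8D³N_a) = (75.9×10³)(5.4⁴)/(8·24.0³·7) = 83.367 N/mm
k_B = Gd⁴/(8D³N_a) = (67.9×10³)(11.1⁴)/(8·100.0³·20) = 6.4423 N/mm
Parallel: k_eq = 83.367 + 6.4423 = 89.809 N/mm
δ = F/k_eq = 1480/89.809 = 16.479 mm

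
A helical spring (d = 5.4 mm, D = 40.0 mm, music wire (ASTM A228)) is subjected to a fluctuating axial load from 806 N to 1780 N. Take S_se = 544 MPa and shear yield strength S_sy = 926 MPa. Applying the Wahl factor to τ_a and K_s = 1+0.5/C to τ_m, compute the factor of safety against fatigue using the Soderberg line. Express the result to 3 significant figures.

C = D/d = 40.0/5.4 = 7.4074; K_W = (4C−1)/(4C−4)+0.615/C = 1.2001; K_s = 1+0.5/C = 1.0675
F_a = (F_max−F_min)/2 = 487 N; F_m = (F_max+F_min)/2 = 1293 N
τ_a = K_W·8F_aD/(πd³) = 1.2001 × 315.03 = 378.06 MPa
τ_m = K_s·8F_mD/(πd³) = 1.0675 × 836.41 = 892.86 MPa
Soderberg: 1/n_f = τ_a/S_se + τ_m/S_sy = 378.06/544 + 892.86/926 = 0.69496 + 0.96422 = 1.6592
n_f = 1/1.6592 = 0.6027

0.603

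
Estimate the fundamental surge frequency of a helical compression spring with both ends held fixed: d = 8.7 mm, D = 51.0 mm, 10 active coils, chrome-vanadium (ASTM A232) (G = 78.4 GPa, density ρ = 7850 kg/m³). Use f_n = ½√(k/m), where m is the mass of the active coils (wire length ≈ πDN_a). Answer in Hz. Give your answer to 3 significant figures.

k = Gd⁴/(8D³N_a) = (78.4×10³)(8.7⁴)/(8·51.0³·10) = 42.325 N/mm = 42325 N/m
Wire length L = πDN_a = π·51.0·10 = 1602.2 mm
m = ρ·(πd²/4)·L = 7850 × 59.447×10⁻⁶ m² × 1.6022 m = 0.74768 kg
f_n = ½√(k/m) = 0.5·√(42325/0.74768) = 0.5·√(56608) = 118.96 Hz

119 Hz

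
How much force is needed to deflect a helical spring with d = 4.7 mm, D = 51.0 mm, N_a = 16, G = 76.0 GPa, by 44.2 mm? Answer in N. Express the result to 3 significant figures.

96.5 N

k = Gd⁴/(8D³N_a) = (76.0×10³)(4.7⁴)/(8·51.0³·16) = 2.1842 N/mm
F = k·δ = 2.1842 × 44.2 = 96.54 N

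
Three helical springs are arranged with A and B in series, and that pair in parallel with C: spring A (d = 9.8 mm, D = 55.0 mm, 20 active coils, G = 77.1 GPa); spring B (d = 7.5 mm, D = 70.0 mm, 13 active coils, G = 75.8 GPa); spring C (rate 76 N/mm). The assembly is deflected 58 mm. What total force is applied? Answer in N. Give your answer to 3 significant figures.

k_A = Gd⁴/(8D³N_a) = (77.1×10³)(9.8⁴)/(8·55.0³·20) = 26.715 N/mm
k_B = Gd⁴/(8D³N_a) = (75.8×10³)(7.5⁴)/(8·70.0³·13) = 6.7234 N/mm
Springs A,B series: k_AB = 1/(1/26.715+1/6.7234) = 5.3715 N/mm; parallel with C: k_eq = 5.3715+76 = 81.372 N/mm
F = k_eq·δ = 81.372·58 = 4719.5 N

4720 N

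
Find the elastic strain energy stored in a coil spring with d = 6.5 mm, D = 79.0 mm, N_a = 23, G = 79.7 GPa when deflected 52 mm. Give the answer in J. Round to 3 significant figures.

2.12 J

k = Gd⁴/(8D³N_a) = (79.7×10³)(6.5⁴)/(8·79.0³·23) = 1.5682 N/mm
U = ½kδ² = 0.5 × 1.5682 × 52² = 2120.3 N·mm = 2.1203 J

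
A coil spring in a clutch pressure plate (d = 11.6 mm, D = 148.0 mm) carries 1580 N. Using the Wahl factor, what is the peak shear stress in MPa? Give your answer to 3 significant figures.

Spring index C = D/d = 148.0/11.6 = 12.7586
K_W = (4C−1)/(4C−4) + 0.615/C = 50.034/47.034 + 0.0482 = 1.1120
τ₀ = 8FD/(πd³) = 8·1580·148.0/(π·11.6³) = 1.87072e+06/4903.7 = 381.49 MPa
τ_max = K·τ₀ = 1.1120 × 381.49 = 424.21 MPa

424 MPa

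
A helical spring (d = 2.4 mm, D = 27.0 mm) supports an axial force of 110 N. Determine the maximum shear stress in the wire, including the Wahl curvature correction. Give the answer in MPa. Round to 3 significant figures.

617 MPa

Spring index C = D/d = 27.0/2.4 = 11.2500
K_W = (4C−1)/(4C−4) + 0.615/C = 44.000/41.000 + 0.0547 = 1.1278
τ₀ = 8FD/(πd³) = 8·110·27.0/(π·2.4³) = 23760/43.429 = 547.1 MPa
τ_max = K·τ₀ = 1.1278 × 547.1 = 617.03 MPa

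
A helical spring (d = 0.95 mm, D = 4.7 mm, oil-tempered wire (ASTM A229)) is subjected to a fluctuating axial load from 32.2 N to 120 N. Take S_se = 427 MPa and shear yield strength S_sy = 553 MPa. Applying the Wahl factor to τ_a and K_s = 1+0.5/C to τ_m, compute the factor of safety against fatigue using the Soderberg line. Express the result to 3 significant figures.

C = D/d = 4.7/0.95 = 4.9474; K_W = (4C−1)/(4C−4)+0.615/C = 1.3143; K_s = 1+0.5/C = 1.1011
F_a = (F_max−F_min)/2 = 43.9 N; F_m = (F_max+F_min)/2 = 76.1 N
τ_a = K_W·8F_aD/(πd³) = 1.3143 × 612.82 = 805.43 MPa
τ_m = K_s·8F_mD/(πd³) = 1.1011 × 1062.3 = 1169.7 MPa
Soderberg: 1/n_f = τ_a/S_se + τ_m/S_sy = 805.43/427 + 1169.7/553 = 1.88626 + 2.11514 = 4.0014
n_f = 1/4.0014 = 0.2499

0.250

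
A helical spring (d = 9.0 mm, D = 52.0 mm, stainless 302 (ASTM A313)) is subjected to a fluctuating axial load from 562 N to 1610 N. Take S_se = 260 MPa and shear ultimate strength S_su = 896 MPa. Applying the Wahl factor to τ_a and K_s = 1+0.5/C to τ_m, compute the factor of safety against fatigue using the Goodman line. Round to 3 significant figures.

C = D/d = 52.0/9.0 = 5.7778; K_W = (4C−1)/(4C−4)+0.615/C = 1.2634; K_s = 1+0.5/C = 1.0865
F_a = (F_max−F_min)/2 = 524 N; F_m = (F_max+F_min)/2 = 1086 N
τ_a = K_W·8F_aD/(πd³) = 1.2634 × 95.18 = 120.25 MPa
τ_m = K_s·8F_mD/(πd³) = 1.0865 × 197.26 = 214.33 MPa
Goodman: 1/n_f = τ_a/S_se + τ_m/S_su = 120.25/260 + 214.33/896 = 0.46251 + 0.23921 = 0.70172
n_f = 1/0.70172 = 1.425

1.43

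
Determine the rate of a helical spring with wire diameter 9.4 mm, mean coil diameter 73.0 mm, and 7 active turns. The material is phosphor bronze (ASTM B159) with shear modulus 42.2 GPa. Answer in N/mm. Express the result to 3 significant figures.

15.1 N/mm

k = Gd⁴/(8D³N_a) = (42.2×10³ × 9.4⁴) / (8 × 73.0³ × 7)
  = 3.29476e+08 / 2.1785e+07 = 15.124 N/mm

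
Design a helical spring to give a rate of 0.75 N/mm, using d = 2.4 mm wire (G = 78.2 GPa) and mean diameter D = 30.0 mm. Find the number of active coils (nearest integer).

16

N_a = Gd⁴/(8D³k) = (78.2×10³ × 2.4⁴)/(8 × 30.0³ × 0.75)
    = 2.59449e+06 / 162000 = 16.02 → 16 coils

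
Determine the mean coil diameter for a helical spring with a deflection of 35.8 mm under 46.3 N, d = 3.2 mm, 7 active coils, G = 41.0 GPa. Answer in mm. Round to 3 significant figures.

39.0 mm

Required rate k = F/δ = 46.3/35.8 = 1.2933 N/mm
D = (Gd⁴/(8N_a·k))^(1/3) = (41.0×10³·3.2⁴/(8·7·1.2933))^(1/3)
  = (59360.5)^(1/3) = 39.0091 mm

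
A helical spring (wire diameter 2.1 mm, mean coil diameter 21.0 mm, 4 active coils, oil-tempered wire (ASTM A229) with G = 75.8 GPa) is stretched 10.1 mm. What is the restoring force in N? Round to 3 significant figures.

k = Gd⁴/(8D³N_a) = (75.8×10³)(2.1⁴)/(8·21.0³·4) = 4.9744 N/mm
F = k·δ = 4.9744 × 10.1 = 50.241 N

50.2 N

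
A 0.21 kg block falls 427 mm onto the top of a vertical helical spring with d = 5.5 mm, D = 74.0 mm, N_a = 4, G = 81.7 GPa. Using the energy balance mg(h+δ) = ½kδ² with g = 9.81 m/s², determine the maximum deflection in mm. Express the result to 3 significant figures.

17.8 mm

k = Gd⁴/(8D³N_a) = (81.7×10³)(5.5⁴)/(8·74.0³·4) = 5.7654 N/mm
W = mg = 0.21 × 9.81 = 2.0601 N
½kδ² − Wδ − Wh = 0 → δ = (W + √(W² + 2kWh))/k
δ = (2.0601 + √(4.244 + 10143.2))/5.7654 = (2.0601 + 100.73)/5.7654 = 17.83 mm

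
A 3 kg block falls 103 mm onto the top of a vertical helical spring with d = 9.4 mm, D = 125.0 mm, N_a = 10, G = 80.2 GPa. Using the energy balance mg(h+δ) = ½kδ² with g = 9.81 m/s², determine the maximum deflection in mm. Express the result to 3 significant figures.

k = Gd⁴/(8D³N_a) = (80.2×10³)(9.4⁴)/(8·125.0³·10) = 4.0074 N/mm
W = mg = 3 × 9.81 = 29.43 N
½kδ² − Wδ − Wh = 0 → δ = (W + √(W² + 2kWh))/k
δ = (29.43 + √(866.12 + 24295.4))/4.0074 = (29.43 + 158.62)/4.0074 = 46.926 mm

46.9 mm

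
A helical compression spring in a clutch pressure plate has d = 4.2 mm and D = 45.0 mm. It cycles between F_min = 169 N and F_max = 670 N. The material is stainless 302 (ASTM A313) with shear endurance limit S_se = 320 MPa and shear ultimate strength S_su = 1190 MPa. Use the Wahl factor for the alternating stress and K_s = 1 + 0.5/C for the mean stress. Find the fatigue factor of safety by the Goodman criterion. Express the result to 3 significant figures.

C = D/d = 45.0/4.2 = 10.7143; K_W = (4C−1)/(4C−4)+0.615/C = 1.1346; K_s = 1+0.5/C = 1.0467
F_a = (F_max−F_min)/2 = 250.5 N; F_m = (F_max+F_min)/2 = 419.5 N
τ_a = K_W·8F_aD/(πd³) = 1.1346 × 387.45 = 439.6 MPa
τ_m = K_s·8F_mD/(πd³) = 1.0467 × 648.84 = 679.12 MPa
Goodman: 1/n_f = τ_a/S_se + τ_m/S_su = 439.6/320 + 679.12/1190 = 1.37375 + 0.57069 = 1.9444
n_f = 1/1.9444 = 0.5143

0.514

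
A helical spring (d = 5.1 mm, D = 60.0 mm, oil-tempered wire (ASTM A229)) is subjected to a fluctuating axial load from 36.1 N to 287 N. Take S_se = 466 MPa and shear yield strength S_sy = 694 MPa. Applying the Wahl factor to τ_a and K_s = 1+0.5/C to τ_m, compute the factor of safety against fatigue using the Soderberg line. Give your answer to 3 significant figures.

1.59

C = D/d = 60.0/5.1 = 11.7647; K_W = (4C−1)/(4C−4)+0.615/C = 1.1219; K_s = 1+0.5/C = 1.0425
F_a = (F_max−F_min)/2 = 125.45 N; F_m = (F_max+F_min)/2 = 161.55 N
τ_a = K_W·8F_aD/(πd³) = 1.1219 × 144.49 = 162.12 MPa
τ_m = K_s·8F_mD/(πd³) = 1.0425 × 186.07 = 193.98 MPa
Soderberg: 1/n_f = τ_a/S_se + τ_m/S_sy = 162.12/466 + 193.98/694 = 0.34789 + 0.27951 = 0.6274
n_f = 1/0.6274 = 1.594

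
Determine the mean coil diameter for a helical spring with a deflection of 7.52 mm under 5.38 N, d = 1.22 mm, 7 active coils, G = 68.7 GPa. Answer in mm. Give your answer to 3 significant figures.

15.6 mm

Required rate k = F/δ = 5.38/7.52 = 0.71543 N/mm
D = (Gd⁴/(8N_a·k))^(1/3) = (68.7×10³·1.22⁴/(8·7·0.71543))^(1/3)
  = (3798.78)^(1/3) = 15.6032 mm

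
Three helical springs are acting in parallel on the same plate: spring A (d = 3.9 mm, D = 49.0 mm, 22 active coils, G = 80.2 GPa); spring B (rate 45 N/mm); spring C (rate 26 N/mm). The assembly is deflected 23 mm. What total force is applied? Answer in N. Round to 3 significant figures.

k_A = Gd⁴/(8D³N_a) = (80.2×10³)(3.9⁴)/(8·49.0³·22) = 0.89605 N/mm
Parallel: k_eq = 0.89605 + 45 + 26 = 71.896 N/mm
F = k_eq·δ = 71.896·23 = 1653.6 N

1650 N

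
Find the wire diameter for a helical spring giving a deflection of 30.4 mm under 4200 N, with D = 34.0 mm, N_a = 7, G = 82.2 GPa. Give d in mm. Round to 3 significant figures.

7.80 mm

Required rate k = F/δ = 4200/30.4 = 138.16 N/mm
d = (8D³N_a·k / G)^(1/4) = (8·34.0³·7·138.16 / (82.2×10³))^0.25
  = (3699.4)^0.25 = 7.7989 mm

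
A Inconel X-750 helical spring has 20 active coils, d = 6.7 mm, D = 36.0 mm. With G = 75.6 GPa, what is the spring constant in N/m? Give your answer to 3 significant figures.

20400 N/m

k = Gd⁴/(8D³N_a) = (75.6×10³ × 6.7⁴) / (8 × 36.0³ × 20)
  = 1.52342e+08 / 7.46496e+06 = 20.408 N/mm = 20408 N/m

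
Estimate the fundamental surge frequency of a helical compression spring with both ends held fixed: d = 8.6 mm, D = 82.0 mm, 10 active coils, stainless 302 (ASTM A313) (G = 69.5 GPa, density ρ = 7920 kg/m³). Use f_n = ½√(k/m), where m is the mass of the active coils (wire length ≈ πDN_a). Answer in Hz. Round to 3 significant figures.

42.6 Hz

k = Gd⁴/(8D³N_a) = (69.5×10³)(8.6⁴)/(8·82.0³·10) = 8.6188 N/mm = 8618.8 N/m
Wire length L = πDN_a = π·82.0·10 = 2576.1 mm
m = ρ·(πd²/4)·L = 7920 × 58.088×10⁻⁶ m² × 2.5761 m = 1.1852 kg
f_n = ½√(k/m) = 0.5·√(8618.8/1.1852) = 0.5·√(7272.3) = 42.639 Hz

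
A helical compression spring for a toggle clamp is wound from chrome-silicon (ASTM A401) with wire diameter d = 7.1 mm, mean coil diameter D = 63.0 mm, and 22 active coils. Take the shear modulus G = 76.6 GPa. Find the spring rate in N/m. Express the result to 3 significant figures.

k = Gd⁴/(8D³N_a) = (76.6×10³ × 7.1⁴) / (8 × 63.0³ × 22)
  = 1.94653e+08 / 4.40083e+07 = 4.4231 N/mm = 4423.1 N/m

4420 N/m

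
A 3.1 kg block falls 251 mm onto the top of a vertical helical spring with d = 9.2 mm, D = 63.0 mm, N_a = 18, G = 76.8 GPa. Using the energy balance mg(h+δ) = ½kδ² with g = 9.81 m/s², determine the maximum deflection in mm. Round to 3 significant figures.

33.7 mm

k = Gd⁴/(8D³N_a) = (76.8×10³)(9.2⁴)/(8·63.0³·18) = 15.28 N/mm
W = mg = 3.1 × 9.81 = 30.411 N
½kδ² − Wδ − Wh = 0 → δ = (W + √(W² + 2kWh))/k
δ = (30.411 + √(924.83 + 233272))/15.28 = (30.411 + 483.94)/15.28 = 33.661 mm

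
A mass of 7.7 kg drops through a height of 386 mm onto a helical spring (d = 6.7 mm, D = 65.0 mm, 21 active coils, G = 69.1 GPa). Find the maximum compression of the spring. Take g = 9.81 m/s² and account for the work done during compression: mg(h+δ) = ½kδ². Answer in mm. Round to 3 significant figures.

k = Gd⁴/(8D³N_a) = (69.1×10³)(6.7⁴)/(8·65.0³·21) = 3.0181 N/mm
W = mg = 7.7 × 9.81 = 75.537 N
½kδ² − Wδ − Wh = 0 → δ = (W + √(W² + 2kWh))/k
δ = (75.537 + √(5705.8 + 175997))/3.0181 = (75.537 + 426.27)/3.0181 = 166.27 mm

166 mm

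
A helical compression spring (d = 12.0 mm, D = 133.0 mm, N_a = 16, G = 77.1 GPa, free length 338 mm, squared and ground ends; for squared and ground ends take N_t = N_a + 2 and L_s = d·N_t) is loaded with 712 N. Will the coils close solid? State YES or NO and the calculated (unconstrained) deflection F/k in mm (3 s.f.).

k = Gd⁴/(8D³N_a) = (77.1×10³)(12.0⁴)/(8·133.0³·16) = 5.309 N/mm
N_t = 18; L_s = 12.0·18 = 216 mm; δ_solid = L₀ − L_s = 338 − 216 = 122 mm
δ = F/k = 712/5.309 = 134.11 mm
δ ≥ δ_solid → spring goes solid

YES, δ = 134 mm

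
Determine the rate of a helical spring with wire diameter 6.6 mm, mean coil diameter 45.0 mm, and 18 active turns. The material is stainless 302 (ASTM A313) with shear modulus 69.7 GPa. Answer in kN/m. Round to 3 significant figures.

10.1 kN/m

k = Gd⁴/(8D³N_a) = (69.7×10³ × 6.6⁴) / (8 × 45.0³ × 18)
  = 1.32254e+08 / 1.3122e+07 = 10.079 N/mm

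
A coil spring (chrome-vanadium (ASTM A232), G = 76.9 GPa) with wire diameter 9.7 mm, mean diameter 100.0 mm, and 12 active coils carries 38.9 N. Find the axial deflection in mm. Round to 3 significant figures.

5.49 mm

k = Gd⁴/(8D³N_a) = (76.9×10³)(9.7⁴)/(8·100.0³·12) = 7.0916 N/mm
δ = F/k = 38.9 / 7.0916 = 5.4854 mm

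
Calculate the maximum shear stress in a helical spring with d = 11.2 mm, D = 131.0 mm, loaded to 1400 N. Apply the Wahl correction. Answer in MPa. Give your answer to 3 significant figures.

373 MPa

Spring index C = D/d = 131.0/11.2 = 11.6964
K_W = (4C−1)/(4C−4) + 0.615/C = 45.786/42.786 + 0.0526 = 1.1227
τ₀ = 8FD/(πd³) = 8·1400·131.0/(π·11.2³) = 1.4672e+06/4413.7 = 332.42 MPa
τ_max = K·τ₀ = 1.1227 × 332.42 = 373.21 MPa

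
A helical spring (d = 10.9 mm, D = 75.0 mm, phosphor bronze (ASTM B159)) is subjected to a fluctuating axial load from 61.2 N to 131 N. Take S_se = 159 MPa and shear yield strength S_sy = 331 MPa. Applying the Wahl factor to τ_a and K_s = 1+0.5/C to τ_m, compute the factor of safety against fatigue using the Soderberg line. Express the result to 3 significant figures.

C = D/d = 75.0/10.9 = 6.8807; K_W = (4C−1)/(4C−4)+0.615/C = 1.2169; K_s = 1+0.5/C = 1.0727
F_a = (F_max−F_min)/2 = 34.9 N; F_m = (F_max+F_min)/2 = 96.1 N
τ_a = K_W·8F_aD/(πd³) = 1.2169 × 5.1469 = 6.2634 MPa
τ_m = K_s·8F_mD/(πd³) = 1.0727 × 14.172 = 15.202 MPa
Soderberg: 1/n_f = τ_a/S_se + τ_m/S_sy = 6.2634/159 + 15.202/331 = 0.03939 + 0.04593 = 0.085321
n_f = 1/0.085321 = 11.72

11.7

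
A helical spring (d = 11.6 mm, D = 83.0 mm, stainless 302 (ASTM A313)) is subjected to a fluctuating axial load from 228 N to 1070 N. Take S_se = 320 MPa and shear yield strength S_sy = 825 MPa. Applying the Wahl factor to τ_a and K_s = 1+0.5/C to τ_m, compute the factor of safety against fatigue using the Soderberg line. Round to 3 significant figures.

C = D/d = 83.0/11.6 = 7.1552; K_W = (4C−1)/(4C−4)+0.615/C = 1.2078; K_s = 1+0.5/C = 1.0699
F_a = (F_max−F_min)/2 = 421 N; F_m = (F_max+F_min)/2 = 649 N
τ_a = K_W·8F_aD/(πd³) = 1.2078 × 57.007 = 68.853 MPa
τ_m = K_s·8F_mD/(πd³) = 1.0699 × 87.88 = 94.021 MPa
Soderberg: 1/n_f = τ_a/S_se + τ_m/S_sy = 68.853/320 + 94.021/825 = 0.21516 + 0.11396 = 0.32913
n_f = 1/0.32913 = 3.038

3.04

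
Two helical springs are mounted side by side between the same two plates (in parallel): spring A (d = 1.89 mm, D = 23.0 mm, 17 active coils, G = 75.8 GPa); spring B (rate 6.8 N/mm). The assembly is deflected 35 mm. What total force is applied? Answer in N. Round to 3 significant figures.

258 N

k_A = Gd⁴/(8D³N_a) = (75.8×10³)(1.89⁴)/(8·23.0³·17) = 0.58451 N/mm
Parallel: k_eq = 0.58451 + 6.8 = 7.3845 N/mm
F = k_eq·δ = 7.3845·35 = 258.46 N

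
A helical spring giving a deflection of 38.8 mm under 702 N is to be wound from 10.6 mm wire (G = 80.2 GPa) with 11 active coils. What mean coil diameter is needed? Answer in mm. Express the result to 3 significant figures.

86.0 mm

Required rate k = F/δ = 702/38.8 = 18.093 N/mm
D = (Gd⁴/(8N_a·k))^(1/3) = (80.2×10³·10.6⁴/(8·11·18.093))^(1/3)
  = (635931)^(1/3) = 85.9944 mm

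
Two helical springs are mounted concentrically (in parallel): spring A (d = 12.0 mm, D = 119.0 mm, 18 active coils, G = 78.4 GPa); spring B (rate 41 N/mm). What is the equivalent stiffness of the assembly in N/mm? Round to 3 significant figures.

k_A = Gd⁴/(8D³N_a) = (78.4×10³)(12.0⁴)/(8·119.0³·18) = 6.6994 N/mm
Parallel: k_eq = 6.6994 + 41 = 47.699 N/mm

47.7 N/mm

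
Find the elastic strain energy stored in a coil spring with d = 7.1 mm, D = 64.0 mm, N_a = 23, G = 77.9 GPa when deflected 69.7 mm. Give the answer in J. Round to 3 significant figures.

k = Gd⁴/(8D³N_a) = (77.9×10³)(7.1⁴)/(8·64.0³·23) = 4.1041 N/mm
U = ½kδ² = 0.5 × 4.1041 × 69.7² = 9968.9 N·mm = 9.9689 J

9.97 J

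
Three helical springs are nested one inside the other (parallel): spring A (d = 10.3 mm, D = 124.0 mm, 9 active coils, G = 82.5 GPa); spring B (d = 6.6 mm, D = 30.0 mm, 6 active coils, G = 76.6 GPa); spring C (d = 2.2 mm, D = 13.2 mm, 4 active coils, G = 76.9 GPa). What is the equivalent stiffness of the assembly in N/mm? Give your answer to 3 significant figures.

k_A = Gd⁴/(8D³N_a) = (82.5×10³)(10.3⁴)/(8·124.0³·9) = 6.764 N/mm
k_B = Gd⁴/(8D³N_a) = (76.6×10³)(6.6⁴)/(8·30.0³·6) = 112.15 N/mm
k_C = Gd⁴/(8D³N_a) = (76.9×10³)(2.2⁴)/(8·13.2³·4) = 24.476 N/mm
Parallel: k_eq = 6.764 + 112.15 + 24.476 = 143.39 N/mm

143 N/mm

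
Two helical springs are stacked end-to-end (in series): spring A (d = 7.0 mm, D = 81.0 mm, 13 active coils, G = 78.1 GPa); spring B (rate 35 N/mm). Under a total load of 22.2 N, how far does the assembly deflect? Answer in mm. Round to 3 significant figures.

7.18 mm

k_A = Gd⁴/(8D³N_a) = (78.1×10³)(7.0⁴)/(8·81.0³·13) = 3.3928 N/mm
Series: 1/k_eq = 1/3.3928 + 1/35 = 0.32332; k_eq = 3.093 N/mm
δ = F/k_eq = 22.2/3.093 = 7.1776 mm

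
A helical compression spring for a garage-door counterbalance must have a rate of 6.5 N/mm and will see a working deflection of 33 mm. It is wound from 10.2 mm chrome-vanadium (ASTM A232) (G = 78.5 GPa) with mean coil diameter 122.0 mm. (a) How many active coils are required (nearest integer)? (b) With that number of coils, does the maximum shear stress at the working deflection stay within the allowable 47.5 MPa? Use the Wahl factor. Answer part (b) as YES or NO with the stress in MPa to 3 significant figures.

N_a = Gd⁴/(8D³k) = (78.5×10³)(10.2⁴)/(8·122.0³·6.5) = 8.999 → N_a = 9
Actual rate k = Gd⁴/(8D³·9) = 6.4992 N/mm
Working load F = kδ = 6.4992·33 = 214.47 N
C = 122.0/10.2 = 11.9608; K_W = (4C−1)/(4C−4)+0.615/C = 1.1198
τ_max = K_W·8FD/(πd³) = 1.1198·62.787 = 70.312 MPa
τ_max > 47.5 MPa → exceeds allowable

(a) 9 coils; (b) NO, τ_max = 70.3 MPa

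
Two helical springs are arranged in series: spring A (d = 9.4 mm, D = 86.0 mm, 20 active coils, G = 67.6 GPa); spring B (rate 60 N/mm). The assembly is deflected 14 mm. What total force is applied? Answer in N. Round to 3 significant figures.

k_A = Gd⁴/(8D³N_a) = (67.6×10³)(9.4⁴)/(8·86.0³·20) = 5.1861 N/mm
Series: 1/k_eq = 1/5.1861 + 1/60 = 0.20949; k_eq = 4.7735 N/mm
F = k_eq·δ = 4.7735·14 = 66.829 N

66.8 N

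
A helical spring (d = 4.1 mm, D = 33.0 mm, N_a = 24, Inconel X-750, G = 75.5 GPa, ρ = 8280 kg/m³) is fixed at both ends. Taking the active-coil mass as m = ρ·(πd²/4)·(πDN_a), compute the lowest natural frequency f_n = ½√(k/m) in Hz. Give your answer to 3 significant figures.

k = Gd⁴/(8D³N_a) = (75.5×10³)(4.1⁴)/(8·33.0³·24) = 3.092 N/mm = 3092 N/m
Wire length L = πDN_a = π·33.0·24 = 2488.1 mm
m = ρ·(πd²/4)·L = 8280 × 13.203×10⁻⁶ m² × 2.4881 m = 0.272 kg
f_n = ½√(k/m) = 0.5·√(3092/0.272) = 0.5·√(11368) = 53.31 Hz

53.3 Hz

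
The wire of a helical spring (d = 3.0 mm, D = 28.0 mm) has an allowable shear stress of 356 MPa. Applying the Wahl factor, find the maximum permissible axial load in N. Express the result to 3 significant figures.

117 N

C = D/d = 28.0/3.0 = 9.3333
K_W = (4C−1)/(4C−4) + 0.615/C = 36.333/33.333 + 0.0659 = 1.1559
τ_max = K·8FD/(πd³) → F_max = τ_allow·πd³/(8DK)
F_max = 356·π·3.0³/(8·28.0·1.1559) = 30197/258.92 = 116.63 N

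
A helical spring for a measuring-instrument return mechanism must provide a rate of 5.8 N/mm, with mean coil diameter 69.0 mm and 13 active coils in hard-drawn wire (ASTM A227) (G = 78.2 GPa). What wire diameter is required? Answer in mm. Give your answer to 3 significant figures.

d = (8D³N_a·k / G)^(1/4) = (8·69.0³·13·5.8 / (78.2×10³))^0.25
  = (2534)^0.25 = 7.0950 mm

7.09 mm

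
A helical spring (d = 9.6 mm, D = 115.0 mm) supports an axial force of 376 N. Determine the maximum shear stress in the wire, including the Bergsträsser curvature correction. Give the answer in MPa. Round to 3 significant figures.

Spring index C = D/d = 115.0/9.6 = 11.9792
K_B = (4C+2)/(4C−3) = 49.917/44.917 = 1.1113
τ₀ = 8FD/(πd³) = 8·376·115.0/(π·9.6³) = 345920/2779.5 = 124.45 MPa
τ_max = K·τ₀ = 1.1113 × 124.45 = 138.31 MPa

138 MPa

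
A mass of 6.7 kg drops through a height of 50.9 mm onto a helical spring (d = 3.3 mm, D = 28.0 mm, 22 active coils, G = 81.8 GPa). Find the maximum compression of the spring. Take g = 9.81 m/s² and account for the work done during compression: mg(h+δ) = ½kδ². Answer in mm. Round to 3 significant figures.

k = Gd⁴/(8D³N_a) = (81.8×10³)(3.3⁴)/(8·28.0³·22) = 2.5109 N/mm
W = mg = 6.7 × 9.81 = 65.727 N
½kδ² − Wδ − Wh = 0 → δ = (W + √(W² + 2kWh))/k
δ = (65.727 + √(4320 + 16800.2))/2.5109 = (65.727 + 145.33)/2.5109 = 84.057 mm

84.1 mm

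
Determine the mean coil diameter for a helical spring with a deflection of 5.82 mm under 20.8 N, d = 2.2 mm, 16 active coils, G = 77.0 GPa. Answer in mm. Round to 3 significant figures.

15.8 mm

Required rate k = F/δ = 20.8/5.82 = 3.5739 N/mm
D = (Gd⁴/(8N_a·k))^(1/3) = (77.0×10³·2.2⁴/(8·16·3.5739))^(1/3)
  = (3943.04)^(1/3) = 15.7983 mm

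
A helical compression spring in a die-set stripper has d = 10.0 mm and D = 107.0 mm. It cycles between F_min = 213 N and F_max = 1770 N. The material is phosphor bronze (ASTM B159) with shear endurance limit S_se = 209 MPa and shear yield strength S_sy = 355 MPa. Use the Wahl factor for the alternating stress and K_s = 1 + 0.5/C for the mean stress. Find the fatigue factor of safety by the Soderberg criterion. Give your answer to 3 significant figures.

0.513

C = D/d = 107.0/10.0 = 10.7000; K_W = (4C−1)/(4C−4)+0.615/C = 1.1348; K_s = 1+0.5/C = 1.0467
F_a = (F_max−F_min)/2 = 778.5 N; F_m = (F_max+F_min)/2 = 991.5 N
τ_a = K_W·8F_aD/(πd³) = 1.1348 × 212.12 = 240.71 MPa
τ_m = K_s·8F_mD/(πd³) = 1.0467 × 270.16 = 282.78 MPa
Soderberg: 1/n_f = τ_a/S_se + τ_m/S_sy = 240.71/209 + 282.78/355 = 1.15174 + 0.79657 = 1.9483
n_f = 1/1.9483 = 0.5133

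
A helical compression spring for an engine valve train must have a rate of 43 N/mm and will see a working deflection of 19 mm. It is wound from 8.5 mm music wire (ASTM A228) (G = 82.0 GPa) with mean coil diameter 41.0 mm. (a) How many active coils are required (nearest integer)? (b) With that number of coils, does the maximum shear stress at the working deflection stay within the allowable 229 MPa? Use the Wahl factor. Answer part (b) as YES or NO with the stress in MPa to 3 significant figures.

N_a = Gd⁴/(8D³k) = (82.0×10³)(8.5⁴)/(8·41.0³·43) = 18.05 → N_a = 18
Actual rate k = Gd⁴/(8D³·18) = 43.13 N/mm
Working load F = kδ = 43.13·19 = 819.46 N
C = 41.0/8.5 = 4.8235; K_W = (4C−1)/(4C−4)+0.615/C = 1.3237
τ_max = K_W·8FD/(πd³) = 1.3237·139.31 = 184.4 MPa
τ_max ≤ 229 MPa → acceptable

(a) 18 coils; (b) YES, τ_max = 184 MPa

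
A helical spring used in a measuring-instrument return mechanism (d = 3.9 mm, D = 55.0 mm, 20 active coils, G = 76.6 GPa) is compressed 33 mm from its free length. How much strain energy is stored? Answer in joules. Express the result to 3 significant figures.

k = Gd⁴/(8D³N_a) = (76.6×10³)(3.9⁴)/(8·55.0³·20) = 0.6657 N/mm
U = ½kδ² = 0.5 × 0.6657 × 33² = 362.47 N·mm = 0.36247 J

0.362 J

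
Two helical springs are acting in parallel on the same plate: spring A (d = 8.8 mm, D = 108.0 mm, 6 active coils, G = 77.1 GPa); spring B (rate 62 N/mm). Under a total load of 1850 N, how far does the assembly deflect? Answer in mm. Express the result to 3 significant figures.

26.6 mm

k_A = Gd⁴/(8D³N_a) = (77.1×10³)(8.8⁴)/(8·108.0³·6) = 7.6467 N/mm
Parallel: k_eq = 7.6467 + 62 = 69.647 N/mm
δ = F/k_eq = 1850/69.647 = 26.563 mm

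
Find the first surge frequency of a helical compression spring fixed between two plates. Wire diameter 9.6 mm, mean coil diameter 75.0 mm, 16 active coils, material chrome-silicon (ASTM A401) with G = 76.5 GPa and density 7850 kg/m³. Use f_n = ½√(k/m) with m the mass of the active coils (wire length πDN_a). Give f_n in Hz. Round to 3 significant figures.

37.5 Hz

k = Gd⁴/(8D³N_a) = (76.5×10³)(9.6⁴)/(8·75.0³·16) = 12.032 N/mm = 12032 N/m
Wire length L = πDN_a = π·75.0·16 = 3769.9 mm
m = ρ·(πd²/4)·L = 7850 × 72.382×10⁻⁶ m² × 3.7699 m = 2.1421 kg
f_n = ½√(k/m) = 0.5·√(12032/2.1421) = 0.5·√(5617.2) = 37.474 Hz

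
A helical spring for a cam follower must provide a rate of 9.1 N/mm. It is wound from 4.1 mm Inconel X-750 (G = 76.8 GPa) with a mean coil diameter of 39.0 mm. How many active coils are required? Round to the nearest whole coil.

5

N_a = Gd⁴/(8D³k) = (76.8×10³ × 4.1⁴)/(8 × 39.0³ × 9.1)
    = 2.17018e+07 / 4.31842e+06 = 5.025 → 5 coils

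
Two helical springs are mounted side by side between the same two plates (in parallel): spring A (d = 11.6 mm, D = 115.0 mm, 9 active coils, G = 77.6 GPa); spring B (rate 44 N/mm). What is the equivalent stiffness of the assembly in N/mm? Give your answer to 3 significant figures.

k_A = Gd⁴/(8D³N_a) = (77.6×10³)(11.6⁴)/(8·115.0³·9) = 12.831 N/mm
Parallel: k_eq = 12.831 + 44 = 56.831 N/mm

56.8 N/mm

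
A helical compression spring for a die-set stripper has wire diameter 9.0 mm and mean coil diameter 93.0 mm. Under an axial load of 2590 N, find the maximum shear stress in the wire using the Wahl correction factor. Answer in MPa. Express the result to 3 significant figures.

959 MPa

Spring index C = D/d = 93.0/9.0 = 10.3333
K_W = (4C−1)/(4C−4) + 0.615/C = 40.333/37.333 + 0.0595 = 1.1399
τ₀ = 8FD/(πd³) = 8·2590·93.0/(π·9.0³) = 1.92696e+06/2290.2 = 841.39 MPa
τ_max = K·τ₀ = 1.1399 × 841.39 = 959.07 MPa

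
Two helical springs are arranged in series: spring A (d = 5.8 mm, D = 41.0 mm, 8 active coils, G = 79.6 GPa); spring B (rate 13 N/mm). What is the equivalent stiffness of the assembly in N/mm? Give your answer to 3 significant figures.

k_A = Gd⁴/(8D³N_a) = (79.6×10³)(5.8⁴)/(8·41.0³·8) = 20.422 N/mm
Series: 1/k_eq = 1/20.422 + 1/13 = 0.12589; k_eq = 7.9434 N/mm

7.94 N/mm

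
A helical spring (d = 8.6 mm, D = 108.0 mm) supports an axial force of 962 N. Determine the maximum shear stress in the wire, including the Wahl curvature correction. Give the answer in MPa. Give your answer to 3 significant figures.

Spring index C = D/d = 108.0/8.6 = 12.5581
K_W = (4C−1)/(4C−4) + 0.615/C = 49.233/46.233 + 0.0490 = 1.1139
τ₀ = 8FD/(πd³) = 8·962·108.0/(π·8.6³) = 831168/1998.2 = 415.95 MPa
τ_max = K·τ₀ = 1.1139 × 415.95 = 463.31 MPa

463 MPa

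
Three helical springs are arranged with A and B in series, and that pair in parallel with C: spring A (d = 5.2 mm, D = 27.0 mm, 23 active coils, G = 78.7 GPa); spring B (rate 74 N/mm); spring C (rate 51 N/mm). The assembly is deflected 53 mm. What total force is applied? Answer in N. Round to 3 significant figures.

k_A = Gd⁴/(8D³N_a) = (78.7×10³)(5.2⁴)/(8·27.0³·23) = 15.888 N/mm
Springs A,B series: k_AB = 1/(1/15.888+1/74) = 13.08 N/mm; parallel with C: k_eq = 13.08+51 = 64.08 N/mm
F = k_eq·δ = 64.08·53 = 3396.2 N

3400 N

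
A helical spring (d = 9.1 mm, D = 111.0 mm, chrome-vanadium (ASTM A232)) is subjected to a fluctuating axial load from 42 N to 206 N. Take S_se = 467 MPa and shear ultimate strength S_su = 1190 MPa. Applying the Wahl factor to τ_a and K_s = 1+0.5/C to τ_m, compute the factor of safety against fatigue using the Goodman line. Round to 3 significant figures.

C = D/d = 111.0/9.1 = 12.1978; K_W = (4C−1)/(4C−4)+0.615/C = 1.1174; K_s = 1+0.5/C = 1.0410
F_a = (F_max−F_min)/2 = 82 N; F_m = (F_max+F_min)/2 = 124 N
τ_a = K_W·8F_aD/(πd³) = 1.1174 × 30.758 = 34.368 MPa
τ_m = K_s·8F_mD/(πd³) = 1.0410 × 46.512 = 48.418 MPa
Goodman: 1/n_f = τ_a/S_se + τ_m/S_su = 34.368/467 + 48.418/1190 = 0.07359 + 0.04069 = 0.11428
n_f = 1/0.11428 = 8.75

8.75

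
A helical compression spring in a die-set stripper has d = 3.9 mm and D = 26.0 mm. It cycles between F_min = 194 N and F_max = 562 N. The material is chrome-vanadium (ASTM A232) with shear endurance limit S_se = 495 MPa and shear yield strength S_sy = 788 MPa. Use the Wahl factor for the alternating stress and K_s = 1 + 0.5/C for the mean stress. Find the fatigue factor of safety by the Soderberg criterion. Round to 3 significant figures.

C = D/d = 26.0/3.9 = 6.6667; K_W = (4C−1)/(4C−4)+0.615/C = 1.2246; K_s = 1+0.5/C = 1.0750
F_a = (F_max−F_min)/2 = 184 N; F_m = (F_max+F_min)/2 = 378 N
τ_a = K_W·8F_aD/(πd³) = 1.2246 × 205.37 = 251.5 MPa
τ_m = K_s·8F_mD/(πd³) = 1.0750 × 421.9 = 453.54 MPa
Soderberg: 1/n_f = τ_a/S_se + τ_m/S_sy = 251.5/495 + 453.54/788 = 0.50807 + 0.57556 = 1.0836
n_f = 1/1.0836 = 0.9228

0.923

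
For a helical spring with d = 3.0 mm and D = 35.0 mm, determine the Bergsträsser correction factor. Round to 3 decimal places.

1.115

C = D/d = 35.0/3.0 = 11.6667
K_B = (4C+2)/(4C−3) = 48.667/43.667 = 1.1145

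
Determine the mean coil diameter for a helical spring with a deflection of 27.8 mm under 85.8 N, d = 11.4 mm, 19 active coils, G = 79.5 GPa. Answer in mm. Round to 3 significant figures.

142 mm

Required rate k = F/δ = 85.8/27.8 = 3.0863 N/mm
D = (Gd⁴/(8N_a·k))^(1/3) = (79.5×10³·11.4⁴/(8·19·3.0863))^(1/3)
  = (2.8622e+06)^(1/3) = 141.9821 mm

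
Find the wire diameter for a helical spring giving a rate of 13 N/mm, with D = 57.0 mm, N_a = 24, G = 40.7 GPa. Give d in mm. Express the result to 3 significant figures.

d = (8D³N_a·k / G)^(1/4) = (8·57.0³·24·13 / (40.7×10³))^0.25
  = (11357)^0.25 = 10.3233 mm

10.3 mm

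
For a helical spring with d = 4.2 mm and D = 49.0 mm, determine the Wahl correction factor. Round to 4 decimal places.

1.1230

C = D/d = 49.0/4.2 = 11.6667
K_W = (4C−1)/(4C−4) + 0.615/C = 45.667/42.667 + 0.0527 = 1.1230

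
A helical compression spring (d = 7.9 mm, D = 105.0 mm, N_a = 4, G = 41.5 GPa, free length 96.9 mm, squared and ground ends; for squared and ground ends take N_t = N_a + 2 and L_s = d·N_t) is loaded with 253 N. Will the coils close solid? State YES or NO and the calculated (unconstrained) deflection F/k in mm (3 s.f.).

k = Gd⁴/(8D³N_a) = (41.5×10³)(7.9⁴)/(8·105.0³·4) = 4.3635 N/mm
N_t = 6; L_s = 7.9·6 = 47.4 mm; δ_solid = L₀ − L_s = 96.9 − 47.4 = 49.5 mm
δ = F/k = 253/4.3635 = 57.98 mm
δ ≥ δ_solid → spring goes solid

YES, δ = 58.0 mm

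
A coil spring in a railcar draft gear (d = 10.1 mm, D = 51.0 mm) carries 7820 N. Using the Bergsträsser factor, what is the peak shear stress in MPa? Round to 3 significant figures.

1270 MPa

Spring index C = D/d = 51.0/10.1 = 5.0495
K_B = (4C+2)/(4C−3) = 22.198/17.198 = 1.2907
τ₀ = 8FD/(πd³) = 8·7820·51.0/(π·10.1³) = 3.19056e+06/3236.8 = 985.72 MPa
τ_max = K·τ₀ = 1.2907 × 985.72 = 1272.3 MPa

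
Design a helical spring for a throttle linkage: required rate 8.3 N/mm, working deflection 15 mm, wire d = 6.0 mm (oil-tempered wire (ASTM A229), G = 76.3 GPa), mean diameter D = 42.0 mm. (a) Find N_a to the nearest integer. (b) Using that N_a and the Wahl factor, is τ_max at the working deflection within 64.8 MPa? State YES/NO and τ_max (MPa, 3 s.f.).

(a) 20 coils; (b) NO, τ_max = 75.1 MPa

N_a = Gd⁴/(8D³k) = (76.3×10³)(6.0⁴)/(8·42.0³·8.3) = 20.1 → N_a = 20
Actual rate k = Gd⁴/(8D³·20) = 8.3418 N/mm
Working load F = kδ = 8.3418·15 = 125.13 N
C = 42.0/6.0 = 7.0000; K_W = (4C−1)/(4C−4)+0.615/C = 1.2129
τ_max = K_W·8FD/(πd³) = 1.2129·61.957 = 75.145 MPa
τ_max > 64.8 MPa → exceeds allowable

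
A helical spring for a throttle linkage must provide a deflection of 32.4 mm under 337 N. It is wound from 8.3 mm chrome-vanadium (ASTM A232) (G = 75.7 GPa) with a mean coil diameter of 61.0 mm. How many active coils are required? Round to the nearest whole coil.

19

Required rate k = F/δ = 337/32.4 = 10.401 N/mm
N_a = Gd⁴/(8D³k) = (75.7×10³ × 8.3⁴)/(8 × 61.0³ × 10.401)
    = 3.59259e+08 / 1.88871e+07 = 19.02 → 19 coils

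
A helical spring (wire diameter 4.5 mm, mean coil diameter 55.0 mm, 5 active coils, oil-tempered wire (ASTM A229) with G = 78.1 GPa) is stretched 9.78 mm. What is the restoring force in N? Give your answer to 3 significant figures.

k = Gd⁴/(8D³N_a) = (78.1×10³)(4.5⁴)/(8·55.0³·5) = 4.8123 N/mm
F = k·δ = 4.8123 × 9.78 = 47.064 N

47.1 N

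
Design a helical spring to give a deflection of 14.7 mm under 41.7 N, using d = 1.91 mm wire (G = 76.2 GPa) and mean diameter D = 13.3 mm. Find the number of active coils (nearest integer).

19

Required rate k = F/δ = 41.7/14.7 = 2.8367 N/mm
N_a = Gd⁴/(8D³k) = (76.2×10³ × 1.91⁴)/(8 × 13.3³ × 2.8367)
    = 1.01412e+06 / 53390.5 = 18.99 → 19 coils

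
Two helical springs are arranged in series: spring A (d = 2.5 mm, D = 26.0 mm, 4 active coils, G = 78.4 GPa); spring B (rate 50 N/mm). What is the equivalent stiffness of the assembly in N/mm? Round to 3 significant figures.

4.91 N/mm

k_A = Gd⁴/(8D³N_a) = (78.4×10³)(2.5⁴)/(8·26.0³·4) = 5.4451 N/mm
Series: 1/k_eq = 1/5.4451 + 1/50 = 0.20365; k_eq = 4.9104 N/mm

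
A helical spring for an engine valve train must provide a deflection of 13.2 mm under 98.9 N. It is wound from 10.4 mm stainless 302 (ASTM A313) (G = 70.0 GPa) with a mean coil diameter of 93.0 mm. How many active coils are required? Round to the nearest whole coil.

Required rate k = F/δ = 98.9/13.2 = 7.4924 N/mm
N_a = Gd⁴/(8D³k) = (70.0×10³ × 10.4⁴)/(8 × 93.0³ × 7.4924)
    = 8.18901e+08 / 4.82127e+07 = 16.99 → 17 coils

17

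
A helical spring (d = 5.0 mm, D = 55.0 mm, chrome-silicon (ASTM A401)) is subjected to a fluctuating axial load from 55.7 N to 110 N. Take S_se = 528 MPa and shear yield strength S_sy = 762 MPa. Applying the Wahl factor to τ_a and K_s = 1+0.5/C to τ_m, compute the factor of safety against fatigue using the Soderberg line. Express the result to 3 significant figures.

C = D/d = 55.0/5.0 = 11.0000; K_W = (4C−1)/(4C−4)+0.615/C = 1.1309; K_s = 1+0.5/C = 1.0455
F_a = (F_max−F_min)/2 = 27.15 N; F_m = (F_max+F_min)/2 = 82.85 N
τ_a = K_W·8F_aD/(πd³) = 1.1309 × 30.42 = 34.403 MPa
τ_m = K_s·8F_mD/(πd³) = 1.0455 × 92.829 = 97.049 MPa
Soderberg: 1/n_f = τ_a/S_se + τ_m/S_sy = 34.403/528 + 97.049/762 = 0.06516 + 0.12736 = 0.19252
n_f = 1/0.19252 = 5.194

5.19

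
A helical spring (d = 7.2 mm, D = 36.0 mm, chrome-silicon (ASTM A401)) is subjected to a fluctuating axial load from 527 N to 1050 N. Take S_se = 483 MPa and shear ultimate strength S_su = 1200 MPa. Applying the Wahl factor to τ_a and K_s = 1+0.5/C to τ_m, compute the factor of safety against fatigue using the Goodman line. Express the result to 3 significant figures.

C = D/d = 36.0/7.2 = 5.0000; K_W = (4C−1)/(4C−4)+0.615/C = 1.3105; K_s = 1+0.5/C = 1.1000
F_a = (F_max−F_min)/2 = 261.5 N; F_m = (F_max+F_min)/2 = 788.5 N
τ_a = K_W·8F_aD/(πd³) = 1.3105 × 64.227 = 84.169 MPa
τ_m = K_s·8F_mD/(πd³) = 1.1000 × 193.66 = 213.03 MPa
Goodman: 1/n_f = τ_a/S_se + τ_m/S_su = 84.169/483 + 213.03/1200 = 0.17426 + 0.17752 = 0.35179
n_f = 1/0.35179 = 2.843

2.84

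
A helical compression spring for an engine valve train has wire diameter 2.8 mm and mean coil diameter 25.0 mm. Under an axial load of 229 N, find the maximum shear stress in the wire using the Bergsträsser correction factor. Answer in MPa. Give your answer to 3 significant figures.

766 MPa

Spring index C = D/d = 25.0/2.8 = 8.9286
K_B = (4C+2)/(4C−3) = 37.714/32.714 = 1.1528
τ₀ = 8FD/(πd³) = 8·229·25.0/(π·2.8³) = 45800/68.964 = 664.11 MPa
τ_max = K·τ₀ = 1.1528 × 664.11 = 765.61 MPa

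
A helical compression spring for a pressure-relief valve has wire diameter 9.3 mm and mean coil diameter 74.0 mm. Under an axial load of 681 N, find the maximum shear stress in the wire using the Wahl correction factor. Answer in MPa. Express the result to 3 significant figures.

189 MPa

Spring index C = D/d = 74.0/9.3 = 7.9570
K_W = (4C−1)/(4C−4) + 0.615/C = 30.828/27.828 + 0.0773 = 1.1851
τ₀ = 8FD/(πd³) = 8·681·74.0/(π·9.3³) = 403152/2527 = 159.54 MPa
τ_max = K·τ₀ = 1.1851 × 159.54 = 189.07 MPa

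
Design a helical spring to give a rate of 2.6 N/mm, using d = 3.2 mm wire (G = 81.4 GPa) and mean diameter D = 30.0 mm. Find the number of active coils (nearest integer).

N_a = Gd⁴/(8D³k) = (81.4×10³ × 3.2⁴)/(8 × 30.0³ × 2.6)
    = 8.53541e+06 / 561600 = 15.2 → 15 coils

15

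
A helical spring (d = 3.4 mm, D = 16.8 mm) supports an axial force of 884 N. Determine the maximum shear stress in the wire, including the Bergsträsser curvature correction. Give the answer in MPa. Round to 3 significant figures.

Spring index C = D/d = 16.8/3.4 = 4.9412
K_B = (4C+2)/(4C−3) = 21.765/16.765 = 1.2982
τ₀ = 8FD/(πd³) = 8·884·16.8/(π·3.4³) = 118810/123.48 = 962.2 MPa
τ_max = K·τ₀ = 1.2982 × 962.2 = 1249.2 MPa

1250 MPa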